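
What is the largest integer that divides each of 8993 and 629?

8993 = 17 · 23²
629 = 17 · 37
Common: 17 = 17

17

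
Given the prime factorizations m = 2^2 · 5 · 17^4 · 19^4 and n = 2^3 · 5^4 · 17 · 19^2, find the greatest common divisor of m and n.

min exponent per shared prime: 2^2 · 5 · 17 · 19^2 = 122740

122740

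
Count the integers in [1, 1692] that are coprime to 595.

Prime factors of 595: 5, 7, 17. Count integers ≤ 1692 divisible by none of them.
By inclusion–exclusion: 1692 − ⌊1692/5⌋ − ⌊1692/7⌋ − ⌊1692/17⌋ + ⌊1692/35⌋ + ⌊1692/85⌋ + ⌊1692/119⌋ − ⌊1692/595⌋ = 1093.

1093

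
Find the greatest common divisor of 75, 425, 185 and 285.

5

gcd(75, 425): 425 = 5·75 + 50; 75 = 1·50 + 25; 50 = 2·25 + 0 → 25
gcd(25, 185): 185 = 7·25 + 10; 25 = 2·10 + 5; 10 = 2·5 + 0 → 5
gcd(5, 285): 285 = 57·5 + 0 → 5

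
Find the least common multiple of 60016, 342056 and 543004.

2878935531472

60016 = 2⁴ · 11² · 31; 342056 = 2³ · 11 · 13² · 23; 543004 = 2² · 7 · 11 · 41 · 43
lcm takes max exponent of each prime: 2⁴ · 7 · 11² · 13² · 23 · 31 · 41 · 43 = 2878935531472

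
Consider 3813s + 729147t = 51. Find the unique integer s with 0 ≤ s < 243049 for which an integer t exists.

208437

Euclid: 729147 = 191·3813 + 864; 3813 = 4·864 + 357; 864 = 2·357 + 150; 357 = 2·150 + 57; 150 = 2·57 + 36; 57 = 1·36 + 21; 36 = 1·21 + 15; 21 = 1·15 + 6; 15 = 2·6 + 3; 6 = 2·3 + 0 → gcd = 3; 51 = 3·17.
Back-substitution yields 3813·(-102115) + 729147·(534) = 3, so one solution is s = -102115·17 = -1735955, t = 534·17 = 9078.
Solutions in s differ by 729147/3 = 243049; the one in [0, 243049) is -1735955 mod 243049 = 208437.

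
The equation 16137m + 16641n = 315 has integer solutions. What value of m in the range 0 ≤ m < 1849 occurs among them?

1155

Reduce mod 16641: 16137m ≡ 315 (mod 16641). With g = gcd(16137, 16641) = 9 dividing 315, divide through: 1793m ≡ 35 (mod 1849).
Since gcd(1793, 1849) = 1, m ≡ 35·(1793)⁻¹ ≡ 1155 (mod 1849). Smallest non-negative: 1155.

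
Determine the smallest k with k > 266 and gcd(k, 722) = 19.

285

722 = 19·38. Any k with gcd(k, 722) = 19 is a multiple of 19, say 19s, with s coprime to 38.
Need s > 266/19, so s ≥ 15. First s ≥ 15 with gcd(s, 38) = 1 is s = 15. Thus k = 19·15 = 285.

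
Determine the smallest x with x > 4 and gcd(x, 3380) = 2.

6

Multiples of 2 above 4: 2·3, 2·4, … . Need the cofactor coprime to 3380/2 = 1690.
Checking s = 3, 4, … the first with gcd(s, 1690) = 1 is s = 3, giving 6.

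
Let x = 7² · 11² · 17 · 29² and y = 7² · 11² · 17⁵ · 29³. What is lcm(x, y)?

max exponent per prime: 7² · 11² · 17⁵ · 29³ = 205314702879517

205314702879517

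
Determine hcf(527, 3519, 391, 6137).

527 = 17 · 31; 3519 = 3² · 17 · 23; 391 = 17 · 23; 6137 = 17 · 19²
gcd takes min exponent of each prime: 17 = 17

17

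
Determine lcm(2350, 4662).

2350 = 2 · 5² · 47; 4662 = 2 · 3² · 7 · 37
max exponents: 2 · 3² · 5² · 7 · 37 · 47 = 5477850

5477850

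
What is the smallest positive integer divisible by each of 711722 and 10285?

3558610

gcd first: 711722 = 69·10285 + 2057; 10285 = 5·2057 + 0 → gcd = 2057
lcm = 711722·10285/gcd = 7320060770/2057 = 3558610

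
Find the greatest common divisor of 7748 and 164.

7748 = 2² · 13 · 149
164 = 2² · 41
Common: 2² = 4

4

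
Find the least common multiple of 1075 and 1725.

1075 = 5² · 43; 1725 = 3 · 5² · 23
max exponents: 3 · 5² · 23 · 43 = 74175

74175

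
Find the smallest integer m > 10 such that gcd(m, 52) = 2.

Multiples of 2 above 10: 2·6, 2·7, … . Need the cofactor coprime to 52/2 = 26.
Checking s = 6, 7, … the first with gcd(s, 26) = 1 is s = 7, giving 14.

14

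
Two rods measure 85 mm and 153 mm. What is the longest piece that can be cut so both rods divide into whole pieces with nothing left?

17

85 = 5 · 17
153 = 3² · 17
Common: 17 = 17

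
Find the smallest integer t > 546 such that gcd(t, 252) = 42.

714

Multiples of 42 above 546: 42·14, 42·15, … . Need the cofactor coprime to 252/42 = 6.
Checking s = 14, 15, … the first with gcd(s, 6) = 1 is s = 17, giving 714.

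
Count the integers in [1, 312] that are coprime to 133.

Prime factors of 133: 7, 19. Count integers ≤ 312 divisible by none of them.
By inclusion–exclusion: 312 − ⌊312/7⌋ − ⌊312/19⌋ + ⌊312/133⌋ = 254.

254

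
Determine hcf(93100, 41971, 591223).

19

gcd(93100, 41971): 93100 = 2·41971 + 9158; 41971 = 4·9158 + 5339; 9158 = 1·5339 + 3819; 5339 = 1·3819 + 1520; 3819 = 2·1520 + 779; 1520 = 1·779 + 741; 779 = 1·741 + 38; 741 = 19·38 + 19; 38 = 2·19 + 0 → 19
gcd(19, 591223): 591223 = 31117·19 + 0 → 19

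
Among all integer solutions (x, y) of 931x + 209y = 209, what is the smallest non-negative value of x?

gcd(931, 209) = 19 (Euclid: 931 = 4·209 + 95; 209 = 2·95 + 19; 95 = 5·19 + 0), and 19 | 209.
Extended Euclid: 931·(-2) + 209·(9) = 19. Scale by 11: x₀ = -22.
General solution x = x₀ + 11t; reducing mod 11 gives x = 0 (and y = 1).

0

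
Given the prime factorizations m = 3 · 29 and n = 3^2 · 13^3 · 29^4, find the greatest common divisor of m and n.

min exponent per shared prime: 3 · 29 = 87

87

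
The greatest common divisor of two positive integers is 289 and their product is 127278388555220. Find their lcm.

Since gcd(p,q)·lcm(p,q) = pq, lcm = 127278388555220/289 = 440409648980.

440409648980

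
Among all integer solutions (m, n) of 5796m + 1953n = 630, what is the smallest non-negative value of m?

gcd(5796, 1953) = 63 (Euclid: 5796 = 2·1953 + 1890; 1953 = 1·1890 + 63; 1890 = 30·63 + 0), and 63 | 630.
Extended Euclid: 5796·(-1) + 1953·(3) = 63. Scale by 10: m₀ = -10.
General solution m = m₀ + 31t; reducing mod 31 gives m = 21 (and n = -62).

21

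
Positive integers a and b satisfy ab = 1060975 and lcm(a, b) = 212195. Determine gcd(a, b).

gcd·lcm = product, so gcd = 1060975/212195 = 5.

5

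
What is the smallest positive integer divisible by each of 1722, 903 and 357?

1258782

1722 = 2 · 3 · 7 · 41; 903 = 3 · 7 · 43; 357 = 3 · 7 · 17
lcm takes max exponent of each prime: 2 · 3 · 7 · 17 · 41 · 43 = 1258782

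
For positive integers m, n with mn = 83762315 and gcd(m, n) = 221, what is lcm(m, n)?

379015

Since gcd(m,n)·lcm(m,n) = mn, lcm = 83762315/221 = 379015.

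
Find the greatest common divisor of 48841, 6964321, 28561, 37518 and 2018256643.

48841 = 13² · 17²; 6964321 = 7² · 13² · 29²; 28561 = 13⁴; 37518 = 2 · 3 · 13² · 37; 2018256643 = 13² · 17² · 31² · 43
gcd takes min exponent of each prime: 13² = 169

169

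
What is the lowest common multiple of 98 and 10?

98 = 2 · 7²; 10 = 2 · 5
max exponents: 2 · 5 · 7² = 490

490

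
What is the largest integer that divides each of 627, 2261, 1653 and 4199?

gcd(627, 2261): 2261 = 3·627 + 380; 627 = 1·380 + 247; 380 = 1·247 + 133; 247 = 1·133 + 114; 133 = 1·114 + 19; 114 = 6·19 + 0 → 19
gcd(19, 1653): 1653 = 87·19 + 0 → 19
gcd(19, 4199): 4199 = 221·19 + 0 → 19

19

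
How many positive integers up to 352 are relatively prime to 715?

236

715 = 5·11·13. Inclusion–exclusion on these primes:
352 − ⌊352/5⌋ − ⌊352/11⌋ − ⌊352/13⌋ + ⌊352/55⌋ + ⌊352/65⌋ + ⌊352/143⌋ − ⌊352/715⌋ = 236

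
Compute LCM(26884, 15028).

26884 = 2² · 11 · 13 · 47; 15028 = 2² · 13 · 17²
max exponents: 2² · 11 · 13 · 17² · 47 = 7769476

7769476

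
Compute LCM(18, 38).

342

gcd first: 38 = 2·18 + 2; 18 = 9·2 + 0 → gcd = 2
lcm = 18·38/gcd = 684/2 = 342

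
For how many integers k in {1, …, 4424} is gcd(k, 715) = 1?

2970

715 = 5·11·13. Inclusion–exclusion on these primes:
4424 − ⌊4424/5⌋ − ⌊4424/11⌋ − ⌊4424/13⌋ + ⌊4424/55⌋ + ⌊4424/65⌋ + ⌊4424/143⌋ − ⌊4424/715⌋ = 2970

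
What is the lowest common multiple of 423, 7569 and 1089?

43044903

423 = 3² · 47; 7569 = 3² · 29²; 1089 = 3² · 11²
lcm takes max exponent of each prime: 3² · 11² · 29² · 47 = 43044903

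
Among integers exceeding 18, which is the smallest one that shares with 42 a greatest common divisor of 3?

27

42 = 3·14. Any a with gcd(a, 42) = 3 is a multiple of 3, say 3s, with s coprime to 14.
Need s > 18/3, so s ≥ 7. First s ≥ 7 with gcd(s, 14) = 1 is s = 9. Thus a = 3·9 = 27.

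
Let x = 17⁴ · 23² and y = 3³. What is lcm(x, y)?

1192930443

max exponent per prime: 3³ · 17⁴ · 23² = 1192930443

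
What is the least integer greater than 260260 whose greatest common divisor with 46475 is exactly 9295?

269555

gcd(m, 46475) = 9295 forces 9295 | m; write m = 9295s. Then gcd(9295s, 9295·5) = 9295·gcd(s, 5), so need gcd(s, 5) = 1.
9295s > 260260 gives s ≥ 29. The least s ≥ 29 coprime to 5 is 29, so m = 9295·29 = 269555.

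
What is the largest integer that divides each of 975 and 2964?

Euclid: 2964 = 3·975 + 39; 975 = 25·39 + 0. Last nonzero remainder: 39.

39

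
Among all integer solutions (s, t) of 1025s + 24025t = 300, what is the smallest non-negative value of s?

gcd(1025, 24025) = 25 (Euclid: 24025 = 23·1025 + 450; 1025 = 2·450 + 125; 450 = 3·125 + 75; 125 = 1·75 + 50; 75 = 1·50 + 25; 50 = 2·25 + 0), and 25 | 300.
Extended Euclid: 1025·(-375) + 24025·(16) = 25. Scale by 12: s₀ = -4500.
General solution s = s₀ + 961k; reducing mod 961 gives s = 305 (and t = -13).

305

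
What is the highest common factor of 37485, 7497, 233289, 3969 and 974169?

gcd(37485, 7497): 37485 = 5·7497 + 0 → 7497
gcd(7497, 233289): 233289 = 31·7497 + 882; 7497 = 8·882 + 441; 882 = 2·441 + 0 → 441
gcd(441, 3969): 3969 = 9·441 + 0 → 441
gcd(441, 974169): 974169 = 2209·441 + 0 → 441

441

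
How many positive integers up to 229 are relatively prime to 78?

71

78 = 2·3·13. Inclusion–exclusion on these primes:
229 − ⌊229/2⌋ − ⌊229/3⌋ − ⌊229/13⌋ + ⌊229/6⌋ + ⌊229/26⌋ + ⌊229/39⌋ − ⌊229/78⌋ = 71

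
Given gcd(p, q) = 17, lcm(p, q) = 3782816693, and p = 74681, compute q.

861101

p·q = gcd·lcm = 17·3782816693 = 64307883781, so q = 64307883781/74681 = 861101.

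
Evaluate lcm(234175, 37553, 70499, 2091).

234175 = 5² · 17 · 19 · 29; 37553 = 17 · 47²; 70499 = 11 · 13 · 17 · 29; 2091 = 3 · 17 · 41
lcm takes max exponent of each prime: 3 · 5² · 11 · 13 · 17 · 19 · 29 · 41 · 47² = 9098659101675

9098659101675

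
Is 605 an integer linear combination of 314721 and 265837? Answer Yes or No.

By Bézout, 314721u − 265837v = 605 has integer solutions iff gcd(314721, 265837) | 605.
Euclid: 314721 = 1·265837 + 48884; 265837 = 5·48884 + 21417; 48884 = 2·21417 + 6050; 21417 = 3·6050 + 3267; 6050 = 1·3267 + 2783; 3267 = 1·2783 + 484; 2783 = 5·484 + 363; 484 = 1·363 + 121; 363 = 3·121 + 0. gcd = 121; 605 mod 121 = 0. Yes.

Yes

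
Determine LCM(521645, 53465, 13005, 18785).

2258201205

521645 = 5 · 17² · 19²; 53465 = 5 · 17² · 37; 13005 = 3² · 5 · 17²; 18785 = 5 · 13 · 17²
lcm takes max exponent of each prime: 3² · 5 · 13 · 17² · 19² · 37 = 2258201205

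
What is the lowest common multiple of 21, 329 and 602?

84882

21 = 3 · 7; 329 = 7 · 47; 602 = 2 · 7 · 43
lcm takes max exponent of each prime: 2 · 3 · 7 · 43 · 47 = 84882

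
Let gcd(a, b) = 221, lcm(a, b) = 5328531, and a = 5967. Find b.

Using ab = gcd(a,b)·lcm(a,b) = 221·5328531 = 1177605351, we get b = 1177605351/5967 = 197353.

197353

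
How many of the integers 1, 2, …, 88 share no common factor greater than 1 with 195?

44

Prime factors of 195: 3, 5, 13. Count integers ≤ 88 divisible by none of them.
By inclusion–exclusion: 88 − ⌊88/3⌋ − ⌊88/5⌋ − ⌊88/13⌋ + ⌊88/15⌋ + ⌊88/39⌋ + ⌊88/65⌋ − ⌊88/195⌋ = 44.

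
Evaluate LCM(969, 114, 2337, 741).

1032954

969 = 3 · 17 · 19; 114 = 2 · 3 · 19; 2337 = 3 · 19 · 41; 741 = 3 · 13 · 19
lcm takes max exponent of each prime: 2 · 3 · 13 · 17 · 19 · 41 = 1032954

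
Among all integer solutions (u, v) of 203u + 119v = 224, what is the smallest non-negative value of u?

14

Reduce mod 119: 203u ≡ 224 (mod 119). With g = gcd(203, 119) = 7 dividing 224, divide through: 29u ≡ 32 (mod 17).
Since gcd(29, 17) = 1, u ≡ 32·(29)⁻¹ ≡ 14 (mod 17). Smallest non-negative: 14.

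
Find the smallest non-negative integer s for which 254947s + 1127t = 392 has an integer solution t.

20

gcd(254947, 1127) = 49 (Euclid: 254947 = 226·1127 + 245; 1127 = 4·245 + 147; 245 = 1·147 + 98; 147 = 1·98 + 49; 98 = 2·49 + 0), and 49 | 392.
Extended Euclid: 254947·(-9) + 1127·(2036) = 49. Scale by 8: s₀ = -72.
General solution s = s₀ + 23k; reducing mod 23 gives s = 20 (and t = -4524).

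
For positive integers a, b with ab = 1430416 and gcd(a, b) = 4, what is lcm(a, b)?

357604

For any two positive integers, gcd × lcm equals their product. Hence lcm = 1430416 / 4 = 357604.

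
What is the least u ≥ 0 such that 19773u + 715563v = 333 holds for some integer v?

gcd(19773, 715563) = 9 (Euclid: 715563 = 36·19773 + 3735; 19773 = 5·3735 + 1098; 3735 = 3·1098 + 441; 1098 = 2·441 + 216; 441 = 2·216 + 9; 216 = 24·9 + 0), and 9 | 333.
Extended Euclid: 19773·(-3257) + 715563·(90) = 9. Scale by 37: u₀ = -120509.
General solution u = u₀ + 79507t; reducing mod 79507 gives u = 38505 (and v = -1064).

38505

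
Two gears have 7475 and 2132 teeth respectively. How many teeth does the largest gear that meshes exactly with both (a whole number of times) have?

7475 = 5² · 13 · 23
2132 = 2² · 13 · 41
Common: 13 = 13

13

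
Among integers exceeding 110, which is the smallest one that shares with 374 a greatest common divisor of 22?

374 = 22·17. Any t with gcd(t, 374) = 22 is a multiple of 22, say 22s, with s coprime to 17.
Need s > 110/22, so s ≥ 6. First s ≥ 6 with gcd(s, 17) = 1 is s = 6. Thus t = 22·6 = 132.

132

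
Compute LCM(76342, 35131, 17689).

2681970802

76342 = 2 · 7² · 19 · 41; 35131 = 19 · 43²; 17689 = 7² · 19²
lcm takes max exponent of each prime: 2 · 7² · 19² · 41 · 43² = 2681970802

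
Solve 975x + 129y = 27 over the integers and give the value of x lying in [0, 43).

gcd(975, 129) = 3 (Euclid: 975 = 7·129 + 72; 129 = 1·72 + 57; 72 = 1·57 + 15; 57 = 3·15 + 12; 15 = 1·12 + 3; 12 = 4·3 + 0), and 3 | 27.
Extended Euclid: 975·(9) + 129·(-68) = 3. Scale by 9: x₀ = 81.
General solution x = x₀ + 43t; reducing mod 43 gives x = 38 (and y = -287).

38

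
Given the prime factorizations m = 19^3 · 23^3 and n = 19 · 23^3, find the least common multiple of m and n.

max exponent per prime: 19^3 · 23^3 = 83453453

83453453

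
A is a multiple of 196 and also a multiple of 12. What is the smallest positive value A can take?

588

gcd first: 196 = 16·12 + 4; 12 = 3·4 + 0 → gcd = 4
lcm = 196·12/gcd = 2352/4 = 588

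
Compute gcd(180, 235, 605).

gcd(180, 235): 235 = 1·180 + 55; 180 = 3·55 + 15; 55 = 3·15 + 10; 15 = 1·10 + 5; 10 = 2·5 + 0 → 5
gcd(5, 605): 605 = 121·5 + 0 → 5

5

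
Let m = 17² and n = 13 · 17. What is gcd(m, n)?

min exponent per shared prime: 17 = 17

17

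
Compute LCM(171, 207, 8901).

171 = 3² · 19; 207 = 3² · 23; 8901 = 3² · 23 · 43
lcm takes max exponent of each prime: 3² · 19 · 23 · 43 = 169119

169119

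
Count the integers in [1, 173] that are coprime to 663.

Prime factors of 663: 3, 13, 17. Count integers ≤ 173 divisible by none of them.
By inclusion–exclusion: 173 − ⌊173/3⌋ − ⌊173/13⌋ − ⌊173/17⌋ + ⌊173/39⌋ + ⌊173/51⌋ + ⌊173/221⌋ − ⌊173/663⌋ = 100.

100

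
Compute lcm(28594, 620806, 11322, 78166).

21036888508878

28594 = 2 · 17 · 29²; 620806 = 2 · 17 · 19 · 31²; 11322 = 2 · 3² · 17 · 37; 78166 = 2 · 11² · 17 · 19
lcm takes max exponent of each prime: 2 · 3² · 11² · 17 · 19 · 29² · 31² · 37 = 21036888508878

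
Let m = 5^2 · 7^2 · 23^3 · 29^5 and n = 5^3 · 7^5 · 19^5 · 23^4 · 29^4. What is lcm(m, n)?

max exponent per prime: 5^3 · 7^5 · 19^5 · 23^4 · 29^5 = 29858607603689378137742125

29858607603689378137742125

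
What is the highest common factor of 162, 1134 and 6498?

162 = 2 · 3⁴; 1134 = 2 · 3⁴ · 7; 6498 = 2 · 3² · 19²
gcd takes min exponent of each prime: 2 · 3² = 18

18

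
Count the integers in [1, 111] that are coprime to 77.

87

Prime factors of 77: 7, 11. Count integers ≤ 111 divisible by none of them.
By inclusion–exclusion: 111 − ⌊111/7⌋ − ⌊111/11⌋ + ⌊111/77⌋ = 87.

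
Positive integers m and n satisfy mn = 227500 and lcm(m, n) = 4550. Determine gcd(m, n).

gcd·lcm = product, so gcd = 227500/4550 = 50.

50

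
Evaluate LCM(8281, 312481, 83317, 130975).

8281 = 7² · 13²; 312481 = 13² · 43²; 83317 = 13² · 17 · 29; 130975 = 5² · 13² · 31
lcm takes max exponent of each prime: 5² · 7² · 13² · 17 · 29 · 31 · 43² = 5850167725675

5850167725675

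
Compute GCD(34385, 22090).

5

34385 = 5 · 13 · 23²
22090 = 2 · 5 · 47²
Common: 5 = 5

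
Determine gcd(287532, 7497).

441

Euclid: 287532 = 38·7497 + 2646; 7497 = 2·2646 + 2205; 2646 = 1·2205 + 441; 2205 = 5·441 + 0. Last nonzero remainder: 441.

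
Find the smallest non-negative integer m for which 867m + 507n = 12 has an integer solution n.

Reduce mod 507: 867m ≡ 12 (mod 507). With g = gcd(867, 507) = 3 dividing 12, divide through: 289m ≡ 4 (mod 169).
Since gcd(289, 169) = 1, m ≡ 4·(289)⁻¹ ≡ 62 (mod 169). Smallest non-negative: 62.

62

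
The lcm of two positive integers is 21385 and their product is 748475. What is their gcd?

35

From gcd × lcm = mn: gcd = 748475 / 21385 = 35.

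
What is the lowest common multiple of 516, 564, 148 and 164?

36790284

lcm(516, 564) = 516·564/gcd = 291024/12 = 24252
lcm(24252, 148) = 24252·148/gcd = 3589296/4 = 897324
lcm(897324, 164) = 897324·164/gcd = 147161136/4 = 36790284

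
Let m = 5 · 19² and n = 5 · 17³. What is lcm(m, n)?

max exponent per prime: 5 · 17³ · 19² = 8867965

8867965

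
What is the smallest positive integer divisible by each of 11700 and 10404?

3381300

11700 = 2² · 3² · 5² · 13; 10404 = 2² · 3² · 17²
max exponents: 2² · 3² · 5² · 13 · 17² = 3381300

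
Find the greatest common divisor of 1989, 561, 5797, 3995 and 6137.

17

gcd(1989, 561): 1989 = 3·561 + 306; 561 = 1·306 + 255; 306 = 1·255 + 51; 255 = 5·51 + 0 → 51
gcd(51, 5797): 5797 = 113·51 + 34; 51 = 1·34 + 17; 34 = 2·17 + 0 → 17
gcd(17, 3995): 3995 = 235·17 + 0 → 17
gcd(17, 6137): 6137 = 361·17 + 0 → 17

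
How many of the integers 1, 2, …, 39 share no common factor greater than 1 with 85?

30

85 = 5·17. Inclusion–exclusion on these primes:
39 − ⌊39/5⌋ − ⌊39/17⌋ + ⌊39/85⌋ = 30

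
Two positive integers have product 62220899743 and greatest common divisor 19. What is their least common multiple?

gcd·lcm = product, so lcm = 62220899743/19 = 3274784197.

3274784197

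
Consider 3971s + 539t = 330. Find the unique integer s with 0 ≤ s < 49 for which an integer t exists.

18

Reduce mod 539: 3971s ≡ 330 (mod 539). With g = gcd(3971, 539) = 11 dividing 330, divide through: 361s ≡ 30 (mod 49).
Since gcd(361, 49) = 1, s ≡ 30·(361)⁻¹ ≡ 18 (mod 49). Smallest non-negative: 18.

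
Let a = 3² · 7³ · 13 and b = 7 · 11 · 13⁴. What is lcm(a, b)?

969845877

max exponent per prime: 3² · 7³ · 11 · 13⁴ = 969845877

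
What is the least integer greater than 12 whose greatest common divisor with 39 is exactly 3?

39 = 3·13. Any t with gcd(t, 39) = 3 is a multiple of 3, say 3s, with s coprime to 13.
Need s > 12/3, so s ≥ 5. First s ≥ 5 with gcd(s, 13) = 1 is s = 5. Thus t = 3·5 = 15.

15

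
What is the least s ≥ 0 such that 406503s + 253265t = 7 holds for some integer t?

233384

gcd(406503, 253265) = 1 (Euclid: 406503 = 1·253265 + 153238; 253265 = 1·153238 + 100027; 153238 = 1·100027 + 53211; 100027 = 1·53211 + 46816; 53211 = 1·46816 + 6395; 46816 = 7·6395 + 2051; 6395 = 3·2051 + 242; 2051 = 8·242 + 115; 242 = 2·115 + 12; 115 = 9·12 + 7; 12 = 1·7 + 5; 7 = 1·5 + 2; 5 = 2·2 + 1; 2 = 2·1 + 0), and 1 | 7.
Extended Euclid: 406503·(105702) + 253265·(-169657) = 1. Scale by 7: s₀ = 739914.
General solution s = s₀ + 253265k; reducing mod 253265 gives s = 233384 (and t = -374593).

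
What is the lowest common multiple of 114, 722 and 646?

lcm(114, 722) = 114·722/gcd = 82308/38 = 2166
lcm(2166, 646) = 2166·646/gcd = 1399236/38 = 36822

36822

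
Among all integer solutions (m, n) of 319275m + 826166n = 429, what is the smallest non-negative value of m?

9331

gcd(319275, 826166) = 11 (Euclid: 826166 = 2·319275 + 187616; 319275 = 1·187616 + 131659; 187616 = 1·131659 + 55957; 131659 = 2·55957 + 19745; 55957 = 2·19745 + 16467; 19745 = 1·16467 + 3278; 16467 = 5·3278 + 77; 3278 = 42·77 + 44; 77 = 1·44 + 33; 44 = 1·33 + 11; 33 = 3·11 + 0), and 11 | 429.
Extended Euclid: 319275·(21423) + 826166·(-8279) = 11. Scale by 39: m₀ = 835497.
General solution m = m₀ + 75106t; reducing mod 75106 gives m = 9331 (and n = -3606).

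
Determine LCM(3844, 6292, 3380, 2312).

227171212840

lcm(3844, 6292) = 3844·6292/gcd = 24186448/4 = 6046612
lcm(6046612, 3380) = 6046612·3380/gcd = 20437548560/52 = 393029780
lcm(393029780, 2312) = 393029780·2312/gcd = 908684851360/4 = 227171212840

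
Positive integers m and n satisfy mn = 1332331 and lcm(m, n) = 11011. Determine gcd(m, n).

121

From gcd × lcm = mn: gcd = 1332331 / 11011 = 121.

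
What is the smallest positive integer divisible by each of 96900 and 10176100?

9860640900

gcd first: 10176100 = 105·96900 + 1600; 96900 = 60·1600 + 900; 1600 = 1·900 + 700; 900 = 1·700 + 200; 700 = 3·200 + 100; 200 = 2·100 + 0 → gcd = 100
lcm = 96900·10176100/gcd = 986064090000/100 = 9860640900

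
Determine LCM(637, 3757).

184093

gcd first: 3757 = 5·637 + 572; 637 = 1·572 + 65; 572 = 8·65 + 52; 65 = 1·52 + 13; 52 = 4·13 + 0 → gcd = 13
lcm = 637·3757/gcd = 2393209/13 = 184093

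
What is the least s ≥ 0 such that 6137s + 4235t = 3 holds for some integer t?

2879

gcd(6137, 4235) = 1 (Euclid: 6137 = 1·4235 + 1902; 4235 = 2·1902 + 431; 1902 = 4·431 + 178; 431 = 2·178 + 75; 178 = 2·75 + 28; 75 = 2·28 + 19; 28 = 1·19 + 9; 19 = 2·9 + 1; 9 = 9·1 + 0), and 1 | 3.
Extended Euclid: 6137·(-452) + 4235·(655) = 1. Scale by 3: s₀ = -1356.
General solution s = s₀ + 4235k; reducing mod 4235 gives s = 2879 (and t = -4172).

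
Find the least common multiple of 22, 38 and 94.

22 = 2 · 11; 38 = 2 · 19; 94 = 2 · 47
lcm takes max exponent of each prime: 2 · 11 · 19 · 47 = 19646

19646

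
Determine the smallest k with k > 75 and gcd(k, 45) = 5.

gcd(k, 45) = 5 forces 5 | k; write k = 5s. Then gcd(5s, 5·9) = 5·gcd(s, 9), so need gcd(s, 9) = 1.
5s > 75 gives s ≥ 16. The least s ≥ 16 coprime to 9 is 16, so k = 5·16 = 80.

80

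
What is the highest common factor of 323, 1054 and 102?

323 = 17 · 19; 1054 = 2 · 17 · 31; 102 = 2 · 3 · 17
gcd takes min exponent of each prime: 17 = 17

17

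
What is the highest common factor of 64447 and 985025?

64447 = 17² · 223
985025 = 5² · 31² · 41
Common: 1 = 1

1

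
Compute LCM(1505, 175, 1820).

lcm(1505, 175) = 1505·175/gcd = 263375/35 = 7525
lcm(7525, 1820) = 7525·1820/gcd = 13695500/35 = 391300

391300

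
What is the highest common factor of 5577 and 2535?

Euclid: 5577 = 2·2535 + 507; 2535 = 5·507 + 0. Last nonzero remainder: 507.

507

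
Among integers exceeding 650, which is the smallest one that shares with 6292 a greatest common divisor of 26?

Multiples of 26 above 650: 26·26, 26·27, … . Need the cofactor coprime to 6292/26 = 242.
Checking s = 26, 27, … the first with gcd(s, 242) = 1 is s = 27, giving 702.

702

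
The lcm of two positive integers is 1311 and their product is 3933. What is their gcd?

3

From gcd × lcm = pq: gcd = 3933 / 1311 = 3.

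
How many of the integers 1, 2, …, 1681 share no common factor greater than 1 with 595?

Prime factors of 595: 5, 7, 17. Count integers ≤ 1681 divisible by none of them.
By inclusion–exclusion: 1681 − ⌊1681/5⌋ − ⌊1681/7⌋ − ⌊1681/17⌋ + ⌊1681/35⌋ + ⌊1681/85⌋ + ⌊1681/119⌋ − ⌊1681/595⌋ = 1086.

1086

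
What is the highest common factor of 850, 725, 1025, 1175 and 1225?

25

gcd(850, 725): 850 = 1·725 + 125; 725 = 5·125 + 100; 125 = 1·100 + 25; 100 = 4·25 + 0 → 25
gcd(25, 1025): 1025 = 41·25 + 0 → 25
gcd(25, 1175): 1175 = 47·25 + 0 → 25
gcd(25, 1225): 1225 = 49·25 + 0 → 25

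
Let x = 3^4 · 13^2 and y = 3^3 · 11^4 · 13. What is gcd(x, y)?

351

min exponent per shared prime: 3^3 · 13 = 351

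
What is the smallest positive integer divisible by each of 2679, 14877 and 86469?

1060715223

2679 = 3 · 19 · 47; 14877 = 3³ · 19 · 29; 86469 = 3 · 19 · 37 · 41
lcm takes max exponent of each prime: 3³ · 19 · 29 · 37 · 41 · 47 = 1060715223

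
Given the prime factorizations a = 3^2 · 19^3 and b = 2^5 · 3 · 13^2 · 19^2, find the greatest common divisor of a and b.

1083

min exponent per shared prime: 3 · 19^2 = 1083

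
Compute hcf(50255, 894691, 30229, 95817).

50255 = 5 · 19 · 23²; 894691 = 7² · 19 · 31²; 30229 = 19 · 37 · 43; 95817 = 3 · 19 · 41²
gcd takes min exponent of each prime: 19 = 19

19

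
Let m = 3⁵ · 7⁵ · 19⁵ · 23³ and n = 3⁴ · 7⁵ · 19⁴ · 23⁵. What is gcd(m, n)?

min exponent per shared prime: 3⁴ · 7⁵ · 19⁴ · 23³ = 2158604762054769

2158604762054769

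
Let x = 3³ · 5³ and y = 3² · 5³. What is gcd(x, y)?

1125

min exponent per shared prime: 3² · 5³ = 1125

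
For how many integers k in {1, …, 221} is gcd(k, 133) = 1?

Prime factors of 133: 7, 19. Count integers ≤ 221 divisible by none of them.
By inclusion–exclusion: 221 − ⌊221/7⌋ − ⌊221/19⌋ + ⌊221/133⌋ = 180.

180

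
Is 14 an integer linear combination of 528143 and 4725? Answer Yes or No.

gcd(528143, 4725): 528143 = 111·4725 + 3668; 4725 = 1·3668 + 1057; 3668 = 3·1057 + 497; 1057 = 2·497 + 63; 497 = 7·63 + 56; 63 = 1·56 + 7; 56 = 8·7 + 0 → 7
7 divides 14, so a solution exists.

Yes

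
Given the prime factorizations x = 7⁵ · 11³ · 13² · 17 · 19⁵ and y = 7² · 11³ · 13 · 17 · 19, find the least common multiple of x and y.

159137263710383959

max exponent per prime: 7⁵ · 11³ · 13² · 17 · 19⁵ = 159137263710383959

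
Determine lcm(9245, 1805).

gcd first: 9245 = 5·1805 + 220; 1805 = 8·220 + 45; 220 = 4·45 + 40; 45 = 1·40 + 5; 40 = 8·5 + 0 → gcd = 5
lcm = 9245·1805/gcd = 16687225/5 = 3337445

3337445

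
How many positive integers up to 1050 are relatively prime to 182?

416

Prime factors of 182: 2, 7, 13. Count integers ≤ 1050 divisible by none of them.
By inclusion–exclusion: 1050 − ⌊1050/2⌋ − ⌊1050/7⌋ − ⌊1050/13⌋ + ⌊1050/14⌋ + ⌊1050/26⌋ + ⌊1050/91⌋ − ⌊1050/182⌋ = 416.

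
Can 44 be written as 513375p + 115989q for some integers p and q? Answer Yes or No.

No

gcd(513375, 115989): 513375 = 4·115989 + 49419; 115989 = 2·49419 + 17151; 49419 = 2·17151 + 15117; 17151 = 1·15117 + 2034; 15117 = 7·2034 + 879; 2034 = 2·879 + 276; 879 = 3·276 + 51; 276 = 5·51 + 21; 51 = 2·21 + 9; 21 = 2·9 + 3; 9 = 3·3 + 0 → 3
3 does not divide 44, so a solution does not exist.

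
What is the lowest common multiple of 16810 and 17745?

16810 = 2 · 5 · 41²; 17745 = 3 · 5 · 7 · 13²
max exponents: 2 · 3 · 5 · 7 · 13² · 41² = 59658690

59658690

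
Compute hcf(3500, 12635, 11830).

35

3500 = 2² · 5³ · 7; 12635 = 5 · 7 · 19²; 11830 = 2 · 5 · 7 · 13²
gcd takes min exponent of each prime: 5 · 7 = 35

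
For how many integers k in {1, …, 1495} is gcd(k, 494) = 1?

654

494 = 2·13·19. Inclusion–exclusion on these primes:
1495 − ⌊1495/2⌋ − ⌊1495/13⌋ − ⌊1495/19⌋ + ⌊1495/26⌋ + ⌊1495/38⌋ + ⌊1495/247⌋ − ⌊1495/494⌋ = 654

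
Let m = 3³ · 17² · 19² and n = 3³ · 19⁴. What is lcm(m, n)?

max exponent per prime: 3³ · 17² · 19⁴ = 1016894763

1016894763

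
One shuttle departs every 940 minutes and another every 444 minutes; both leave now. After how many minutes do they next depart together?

104340

gcd first: 940 = 2·444 + 52; 444 = 8·52 + 28; 52 = 1·28 + 24; 28 = 1·24 + 4; 24 = 6·4 + 0 → gcd = 4
lcm = 940·444/gcd = 417360/4 = 104340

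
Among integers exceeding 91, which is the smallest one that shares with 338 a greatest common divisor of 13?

117

gcd(x, 338) = 13 forces 13 | x; write x = 13s. Then gcd(13s, 13·26) = 13·gcd(s, 26), so need gcd(s, 26) = 1.
13s > 91 gives s ≥ 8. The least s ≥ 8 coprime to 26 is 9, so x = 13·9 = 117.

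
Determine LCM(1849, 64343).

gcd first: 64343 = 34·1849 + 1477; 1849 = 1·1477 + 372; 1477 = 3·372 + 361; 372 = 1·361 + 11; 361 = 32·11 + 9; 11 = 1·9 + 2; 9 = 4·2 + 1; 2 = 2·1 + 0 → gcd = 1
lcm = 1849·64343/gcd = 118970207/1 = 118970207

118970207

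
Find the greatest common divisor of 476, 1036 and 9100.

gcd(476, 1036): 1036 = 2·476 + 84; 476 = 5·84 + 56; 84 = 1·56 + 28; 56 = 2·28 + 0 → 28
gcd(28, 9100): 9100 = 325·28 + 0 → 28

28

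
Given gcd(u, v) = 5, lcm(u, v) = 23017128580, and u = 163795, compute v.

u·v = gcd·lcm = 5·23017128580 = 115085642900, so v = 115085642900/163795 = 702620.

702620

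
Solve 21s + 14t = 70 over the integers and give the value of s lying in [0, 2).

Reduce mod 14: 21s ≡ 70 (mod 14). With g = gcd(21, 14) = 7 dividing 70, divide through: 3s ≡ 10 (mod 2).
Since gcd(3, 2) = 1, s ≡ 10·(3)⁻¹ ≡ 0 (mod 2). Smallest non-negative: 0.

0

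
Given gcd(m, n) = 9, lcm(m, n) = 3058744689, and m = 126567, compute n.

m·n = gcd·lcm = 9·3058744689 = 27528702201, so n = 27528702201/126567 = 217503.

217503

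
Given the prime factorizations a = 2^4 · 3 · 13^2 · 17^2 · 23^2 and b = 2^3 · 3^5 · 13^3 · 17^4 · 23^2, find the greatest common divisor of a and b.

620085336

min exponent per shared prime: 2^3 · 3 · 13^2 · 17^2 · 23^2 = 620085336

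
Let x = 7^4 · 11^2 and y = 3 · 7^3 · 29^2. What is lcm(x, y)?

732984483

max exponent per prime: 3 · 7^4 · 11^2 · 29^2 = 732984483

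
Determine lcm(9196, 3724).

gcd first: 9196 = 2·3724 + 1748; 3724 = 2·1748 + 228; 1748 = 7·228 + 152; 228 = 1·152 + 76; 152 = 2·76 + 0 → gcd = 76
lcm = 9196·3724/gcd = 34245904/76 = 450604

450604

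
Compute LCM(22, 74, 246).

100122

22 = 2 · 11; 74 = 2 · 37; 246 = 2 · 3 · 41
lcm takes max exponent of each prime: 2 · 3 · 11 · 37 · 41 = 100122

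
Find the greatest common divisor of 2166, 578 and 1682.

gcd(2166, 578): 2166 = 3·578 + 432; 578 = 1·432 + 146; 432 = 2·146 + 140; 146 = 1·140 + 6; 140 = 23·6 + 2; 6 = 3·2 + 0 → 2
gcd(2, 1682): 1682 = 841·2 + 0 → 2

2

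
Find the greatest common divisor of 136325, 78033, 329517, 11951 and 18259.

gcd(136325, 78033): 136325 = 1·78033 + 58292; 78033 = 1·58292 + 19741; 58292 = 2·19741 + 18810; 19741 = 1·18810 + 931; 18810 = 20·931 + 190; 931 = 4·190 + 171; 190 = 1·171 + 19; 171 = 9·19 + 0 → 19
gcd(19, 329517): 329517 = 17343·19 + 0 → 19
gcd(19, 11951): 11951 = 629·19 + 0 → 19
gcd(19, 18259): 18259 = 961·19 + 0 → 19

19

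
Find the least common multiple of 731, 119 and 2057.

619157

lcm(731, 119) = 731·119/gcd = 86989/17 = 5117
lcm(5117, 2057) = 5117·2057/gcd = 10525669/17 = 619157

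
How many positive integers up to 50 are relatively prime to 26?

26 = 2·13. Inclusion–exclusion on these primes:
50 − ⌊50/2⌋ − ⌊50/13⌋ + ⌊50/26⌋ = 23

23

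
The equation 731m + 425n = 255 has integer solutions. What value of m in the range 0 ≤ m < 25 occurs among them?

Euclid: 731 = 1·425 + 306; 425 = 1·306 + 119; 306 = 2·119 + 68; 119 = 1·68 + 51; 68 = 1·51 + 17; 51 = 3·17 + 0 → gcd = 17; 255 = 17·15.
Back-substitution yields 731·(7) + 425·(-12) = 17, so one solution is m = 7·15 = 105, n = -12·15 = -180.
Solutions in m differ by 425/17 = 25; the one in [0, 25) is 105 mod 25 = 5.

5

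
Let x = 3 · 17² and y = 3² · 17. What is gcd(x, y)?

51

min exponent per shared prime: 3 · 17 = 51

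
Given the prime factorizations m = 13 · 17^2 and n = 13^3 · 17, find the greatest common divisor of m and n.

221

min exponent per shared prime: 13 · 17 = 221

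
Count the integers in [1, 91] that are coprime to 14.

14 = 2·7. Inclusion–exclusion on these primes:
91 − ⌊91/2⌋ − ⌊91/7⌋ + ⌊91/14⌋ = 39

39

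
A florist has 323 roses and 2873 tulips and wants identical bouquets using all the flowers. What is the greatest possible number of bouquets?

17

323 = 17 · 19
2873 = 13² · 17
Common: 17 = 17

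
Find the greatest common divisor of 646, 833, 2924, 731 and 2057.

17

646 = 2 · 17 · 19; 833 = 7² · 17; 2924 = 2² · 17 · 43; 731 = 17 · 43; 2057 = 11² · 17
gcd takes min exponent of each prime: 17 = 17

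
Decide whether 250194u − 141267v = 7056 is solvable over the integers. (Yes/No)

Yes

By Bézout, 250194u − 141267v = 7056 has integer solutions iff gcd(250194, 141267) | 7056.
Euclid: 250194 = 1·141267 + 108927; 141267 = 1·108927 + 32340; 108927 = 3·32340 + 11907; 32340 = 2·11907 + 8526; 11907 = 1·8526 + 3381; 8526 = 2·3381 + 1764; 3381 = 1·1764 + 1617; 1764 = 1·1617 + 147; 1617 = 11·147 + 0. gcd = 147; 7056 mod 147 = 0. Yes.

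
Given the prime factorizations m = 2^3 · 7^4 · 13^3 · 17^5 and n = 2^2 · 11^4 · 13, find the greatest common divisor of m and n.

min exponent per shared prime: 2^2 · 13 = 52

52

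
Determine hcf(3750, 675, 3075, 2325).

75

gcd(3750, 675): 3750 = 5·675 + 375; 675 = 1·375 + 300; 375 = 1·300 + 75; 300 = 4·75 + 0 → 75
gcd(75, 3075): 3075 = 41·75 + 0 → 75
gcd(75, 2325): 2325 = 31·75 + 0 → 75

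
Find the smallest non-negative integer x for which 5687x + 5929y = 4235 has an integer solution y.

7

Euclid: 5929 = 1·5687 + 242; 5687 = 23·242 + 121; 242 = 2·121 + 0 → gcd = 121; 4235 = 121·35.
Back-substitution yields 5687·(24) + 5929·(-23) = 121, so one solution is x = 24·35 = 840, y = -23·35 = -805.
Solutions in x differ by 5929/121 = 49; the one in [0, 49) is 840 mod 49 = 7.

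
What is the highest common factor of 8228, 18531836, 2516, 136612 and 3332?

gcd(8228, 18531836): 18531836 = 2252·8228 + 2380; 8228 = 3·2380 + 1088; 2380 = 2·1088 + 204; 1088 = 5·204 + 68; 204 = 3·68 + 0 → 68
gcd(68, 2516): 2516 = 37·68 + 0 → 68
gcd(68, 136612): 136612 = 2009·68 + 0 → 68
gcd(68, 3332): 3332 = 49·68 + 0 → 68

68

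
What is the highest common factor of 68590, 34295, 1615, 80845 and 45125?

gcd(68590, 34295): 68590 = 2·34295 + 0 → 34295
gcd(34295, 1615): 34295 = 21·1615 + 380; 1615 = 4·380 + 95; 380 = 4·95 + 0 → 95
gcd(95, 80845): 80845 = 851·95 + 0 → 95
gcd(95, 45125): 45125 = 475·95 + 0 → 95

95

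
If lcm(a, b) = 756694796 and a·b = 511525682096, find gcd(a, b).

676

From gcd × lcm = ab: gcd = 511525682096 / 756694796 = 676.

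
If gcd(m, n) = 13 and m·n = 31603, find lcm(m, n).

2431

For any two positive integers, gcd × lcm equals their product. Hence lcm = 31603 / 13 = 2431.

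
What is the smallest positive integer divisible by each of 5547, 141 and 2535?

lcm(5547, 141) = 5547·141/gcd = 782127/3 = 260709
lcm(260709, 2535) = 260709·2535/gcd = 660897315/3 = 220299105

220299105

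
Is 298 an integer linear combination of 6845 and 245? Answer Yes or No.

No

By Bézout, 6845s + 245t = 298 has integer solutions iff gcd(6845, 245) | 298.
Euclid: 6845 = 27·245 + 230; 245 = 1·230 + 15; 230 = 15·15 + 5; 15 = 3·5 + 0. gcd = 5; 298 mod 5 = 3. No.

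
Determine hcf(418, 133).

19

Euclid: 418 = 3·133 + 19; 133 = 7·19 + 0. Last nonzero remainder: 19.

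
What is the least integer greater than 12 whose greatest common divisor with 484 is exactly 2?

14

gcd(a, 484) = 2 forces 2 | a; write a = 2s. Then gcd(2s, 2·242) = 2·gcd(s, 242), so need gcd(s, 242) = 1.
2s > 12 gives s ≥ 7. The least s ≥ 7 coprime to 242 is 7, so a = 2·7 = 14.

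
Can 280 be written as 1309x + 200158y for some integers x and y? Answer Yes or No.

By Bézout, 1309x + 200158y = 280 has integer solutions iff gcd(1309, 200158) | 280.
Euclid: 200158 = 152·1309 + 1190; 1309 = 1·1190 + 119; 1190 = 10·119 + 0. gcd = 119; 280 mod 119 = 42. No.

No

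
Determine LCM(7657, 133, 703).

7657 = 13 · 19 · 31; 133 = 7 · 19; 703 = 19 · 37
lcm takes max exponent of each prime: 7 · 13 · 19 · 31 · 37 = 1983163

1983163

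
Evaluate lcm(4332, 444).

gcd first: 4332 = 9·444 + 336; 444 = 1·336 + 108; 336 = 3·108 + 12; 108 = 9·12 + 0 → gcd = 12
lcm = 4332·444/gcd = 1923408/12 = 160284

160284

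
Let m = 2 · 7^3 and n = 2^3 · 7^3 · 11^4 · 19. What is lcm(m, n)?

max exponent per prime: 2^3 · 7^3 · 11^4 · 19 = 763323176

763323176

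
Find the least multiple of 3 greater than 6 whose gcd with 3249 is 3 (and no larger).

12

gcd(a, 3249) = 3 forces 3 | a; write a = 3s. Then gcd(3s, 3·1083) = 3·gcd(s, 1083), so need gcd(s, 1083) = 1.
3s > 6 gives s ≥ 3. The least s ≥ 3 coprime to 1083 is 4, so a = 3·4 = 12.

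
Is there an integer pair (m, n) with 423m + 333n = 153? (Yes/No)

gcd(423, 333): 423 = 1·333 + 90; 333 = 3·90 + 63; 90 = 1·63 + 27; 63 = 2·27 + 9; 27 = 3·9 + 0 → 9
9 divides 153, so a solution exists.

Yes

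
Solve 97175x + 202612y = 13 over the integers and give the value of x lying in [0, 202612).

134903

Euclid: 202612 = 2·97175 + 8262; 97175 = 11·8262 + 6293; 8262 = 1·6293 + 1969; 6293 = 3·1969 + 386; 1969 = 5·386 + 39; 386 = 9·39 + 35; 39 = 1·35 + 4; 35 = 8·4 + 3; 4 = 1·3 + 1; 3 = 3·1 + 0 → gcd = 1; 13 = 1·13.
Back-substitution yields 97175·(-51965) + 202612·(24923) = 1, so one solution is x = -51965·13 = -675545, y = 24923·13 = 323999.
Solutions in x differ by 202612/1 = 202612; the one in [0, 202612) is -675545 mod 202612 = 134903.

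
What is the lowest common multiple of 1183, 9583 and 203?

46966283

lcm(1183, 9583) = 1183·9583/gcd = 11336689/7 = 1619527
lcm(1619527, 203) = 1619527·203/gcd = 328763981/7 = 46966283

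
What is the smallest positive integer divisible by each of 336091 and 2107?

14451913

gcd first: 336091 = 159·2107 + 1078; 2107 = 1·1078 + 1029; 1078 = 1·1029 + 49; 1029 = 21·49 + 0 → gcd = 49
lcm = 336091·2107/gcd = 708143737/49 = 14451913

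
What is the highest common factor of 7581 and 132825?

21

7581 = 3 · 7 · 19²
132825 = 3 · 5² · 7 · 11 · 23
Common: 3 · 7 = 21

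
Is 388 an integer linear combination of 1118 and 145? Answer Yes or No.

Yes

By Bézout, 1118u − 145v = 388 has integer solutions iff gcd(1118, 145) | 388.
Euclid: 1118 = 7·145 + 103; 145 = 1·103 + 42; 103 = 2·42 + 19; 42 = 2·19 + 4; 19 = 4·4 + 3; 4 = 1·3 + 1; 3 = 3·1 + 0. gcd = 1; 388 mod 1 = 0. Yes.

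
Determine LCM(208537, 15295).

gcd first: 208537 = 13·15295 + 9702; 15295 = 1·9702 + 5593; 9702 = 1·5593 + 4109; 5593 = 1·4109 + 1484; 4109 = 2·1484 + 1141; 1484 = 1·1141 + 343; 1141 = 3·343 + 112; 343 = 3·112 + 7; 112 = 16·7 + 0 → gcd = 7
lcm = 208537·15295/gcd = 3189573415/7 = 455653345

455653345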